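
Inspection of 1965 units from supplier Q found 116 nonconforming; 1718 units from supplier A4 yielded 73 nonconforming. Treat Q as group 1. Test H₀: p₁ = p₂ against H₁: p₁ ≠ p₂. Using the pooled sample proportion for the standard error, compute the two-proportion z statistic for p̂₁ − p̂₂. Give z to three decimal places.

p̂₁ = 116/1965 = 0.059033, p̂₂ = 73/1718 = 0.042491.
Pooled p̂ = (116+73)/(1965+1718) = 189/3683 = 0.051317.
SE = √(p̂(1−p̂)(1/n₁+1/n₂)) = √(0.051317·0.948683·0.00109098) = √(5.31126e-05) = 0.007288.
z = (0.059033 − 0.042491)/0.007288 = 0.016542/0.007288 = 2.270.

z = 2.270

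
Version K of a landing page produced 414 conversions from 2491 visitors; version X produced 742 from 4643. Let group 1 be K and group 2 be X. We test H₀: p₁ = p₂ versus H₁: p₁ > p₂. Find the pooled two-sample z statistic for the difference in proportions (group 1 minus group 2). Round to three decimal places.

p̂₁ = 414/2491 = 0.16620, p̂₂ = 742/4643 = 0.15981.
Pooled p̂ = (414+742)/(2491+4643) = 1156/7134 = 0.16204.
SE = √(p̂(1−p̂)(1/n₁+1/n₂)) = √(0.16204·0.83796·0.000616823) = √(8.37545e-05) = 0.00915.
z = (0.16620 − 0.15981)/0.00915 = 0.00639/0.00915 = 0.698.
p-value = P(Z > 0.698) ≈ 0.2426.

z = 0.698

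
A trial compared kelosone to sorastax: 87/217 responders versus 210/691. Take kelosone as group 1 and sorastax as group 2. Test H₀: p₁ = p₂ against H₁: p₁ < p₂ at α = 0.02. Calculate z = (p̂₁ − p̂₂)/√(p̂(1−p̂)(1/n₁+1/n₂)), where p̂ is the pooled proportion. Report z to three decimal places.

p̂₁ = 87/217 = 0.40092, p̂₂ = 210/691 = 0.30391.
Pooled p̂ = (87+210)/(217+691) = 297/908 = 0.32709.
SE = √(p̂(1−p̂)(1/n₁+1/n₂)) = √(0.32709·0.67291·0.00605547) = √(0.00133283) = 0.03651.
z = (0.40092 − 0.30391)/0.03651 = 0.09701/0.03651 = 2.657.
p-value = P(Z < 2.657) ≈ 0.9961. With α = 0.02, fail to reject H₀.

z = 2.657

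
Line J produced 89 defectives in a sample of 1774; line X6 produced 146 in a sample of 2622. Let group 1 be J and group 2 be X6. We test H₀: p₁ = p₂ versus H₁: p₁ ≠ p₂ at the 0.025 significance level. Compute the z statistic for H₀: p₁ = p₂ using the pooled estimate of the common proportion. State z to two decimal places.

z = -0.80

p̂₁ = 89/1774 ≈ 0.0502, p̂₂ = 146/2622 ≈ 0.0557.
Pooled p̂ = (89+146)/(1774+2622) = 235/4396 = 0.0535.
SE = √(p̂(1−p̂)(1/n₁+1/n₂)) = √(0.0535·0.9465·0.000945086) = √(4.78213e-05) = 0.0069.
z = (0.0502 − 0.0557)/0.0069 = -0.0055/0.0069 = -0.80.
p-value = 2·P(Z > 0.797) ≈ 0.4253. With α = 0.025, fail to reject H₀.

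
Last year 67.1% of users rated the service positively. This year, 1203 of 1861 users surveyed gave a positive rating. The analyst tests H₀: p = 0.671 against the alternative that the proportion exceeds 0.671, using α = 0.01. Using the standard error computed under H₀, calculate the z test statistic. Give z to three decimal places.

p̂ = 1203/1861 = 0.64643.
SE = √(p₀(1−p₀)/n) = √(0.22076/1861) = 0.01089.
z = (0.64643 − 0.671)/0.01089 = -0.02457/0.01089 = -2.256.
p-value = P(Z > -2.256) ≈ 0.9880. With α = 0.01, fail to reject H₀.

z = -2.256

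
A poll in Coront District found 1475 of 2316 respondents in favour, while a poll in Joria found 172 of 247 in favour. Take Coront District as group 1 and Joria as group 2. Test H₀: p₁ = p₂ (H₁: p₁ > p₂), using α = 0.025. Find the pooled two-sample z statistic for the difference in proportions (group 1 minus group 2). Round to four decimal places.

p̂₁ = 1475/2316 = 0.636874, p̂₂ = 172/247 = 0.696356.
Pooled p̂ = (1475+172)/(2316+247) = 1647/2563 = 0.642606.
SE = √(0.229663 × 0.00448036) = 0.032078.
z = (0.636874 − 0.696356)/0.032078 = -0.059482/0.032078 = -1.8543.
p-value = P(Z > -1.854) ≈ 0.9682; since p > α = 0.025, fail to reject H₀.

z = -1.8543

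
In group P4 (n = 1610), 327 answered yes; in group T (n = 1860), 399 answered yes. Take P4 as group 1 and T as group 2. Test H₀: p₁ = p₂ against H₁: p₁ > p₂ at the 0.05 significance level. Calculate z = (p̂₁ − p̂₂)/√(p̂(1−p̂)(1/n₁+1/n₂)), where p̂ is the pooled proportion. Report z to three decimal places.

z = -0.824

p̂₁ = 327/1610 ≈ 0.20311, p̂₂ = 399/1860 ≈ 0.21452.
Pooled p̂ = (327+399)/(1610+1860) = 726/3470 = 0.20922.
SE = √(p̂(1−p̂)(1/n₁+1/n₂)) = √(0.20922·0.79078·0.00115875) = √(0.000191713) = 0.01385.
z = (0.20311 − 0.21452)/0.01385 = -0.01141/0.01385 = -0.824.
p-value = P(Z > -0.824) ≈ 0.7951, so at α = 0.05 we fail to reject H₀.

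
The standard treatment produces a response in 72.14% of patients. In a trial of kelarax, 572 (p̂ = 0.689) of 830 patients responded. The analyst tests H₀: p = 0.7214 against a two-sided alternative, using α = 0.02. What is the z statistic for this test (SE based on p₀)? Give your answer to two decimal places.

z = -2.07

p̂ = 572/830 ≈ 0.68916.
SE = √(p₀(1−p₀)/n) = √(0.20098/830) = 0.01556.
z = (0.68916 − 0.7214)/0.01556 = -0.03224/0.01556 = -2.07.
p-value = 2·P(Z > 2.072) ≈ 0.0383, so at α = 0.02 we fail to reject H₀.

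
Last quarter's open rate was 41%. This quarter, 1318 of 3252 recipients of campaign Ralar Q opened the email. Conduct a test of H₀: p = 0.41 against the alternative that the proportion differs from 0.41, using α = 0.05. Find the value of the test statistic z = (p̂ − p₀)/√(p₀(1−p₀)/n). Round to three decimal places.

p̂ = 1318/3252 ≈ 0.40529.
SE = √(p₀(1−p₀)/n) = √(0.2419/3252) = 0.00862.
z = (0.40529 − 0.41)/0.00862 = -0.00471/0.00862 = -0.546.
Two-sided p-value ≈ 2·Φ(−0.546) = 0.5849. With α = 0.05, fail to reject H₀.

z = -0.546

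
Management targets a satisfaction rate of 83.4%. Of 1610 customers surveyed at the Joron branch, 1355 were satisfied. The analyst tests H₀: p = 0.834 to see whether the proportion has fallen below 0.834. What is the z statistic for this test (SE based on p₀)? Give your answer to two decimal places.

z = 0.82

p̂ = 1355/1610 = 0.8416.
SE = √(p₀(1−p₀)/n) = √(0.13844/1610) = 0.0093.
z = (0.8416 − 0.834)/0.0093 = 0.0076/0.0093 = 0.82.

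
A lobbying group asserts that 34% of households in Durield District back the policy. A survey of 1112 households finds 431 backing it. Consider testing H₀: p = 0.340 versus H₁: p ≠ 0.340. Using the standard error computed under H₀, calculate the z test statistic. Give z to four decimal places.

z = 3.3501

p̂ = 431/1112 = 0.3875899.
SE = √(p₀(1−p₀)/n) = √(0.2244/1112) = 0.0142056.
z = (0.3875899 − 0.34)/0.0142056 = 0.0475899/0.0142056 = 3.3501.
p-value = 2·P(Z > 3.350) ≈ 0.0008.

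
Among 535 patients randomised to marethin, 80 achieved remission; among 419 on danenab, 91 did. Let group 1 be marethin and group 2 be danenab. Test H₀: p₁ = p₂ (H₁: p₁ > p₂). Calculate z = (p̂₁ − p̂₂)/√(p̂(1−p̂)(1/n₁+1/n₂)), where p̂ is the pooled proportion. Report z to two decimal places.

z = -2.70

p̂₁ = 80/535 = 0.14953, p̂₂ = 91/419 = 0.21718.
Pooled p̂ = (80+91)/(535+419) = 171/954 = 0.17925.
SE = √(p̂(1−p̂)(1/n₁+1/n₂)) = √(0.17925·0.82075·0.00425579) = √(0.000626097) = 0.02502.
z = (0.14953 − 0.21718)/0.02502 = -0.06765/0.02502 = -2.70.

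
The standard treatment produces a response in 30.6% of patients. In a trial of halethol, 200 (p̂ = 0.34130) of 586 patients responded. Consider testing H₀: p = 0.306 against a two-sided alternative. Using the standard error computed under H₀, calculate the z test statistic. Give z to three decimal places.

z = 1.854

p̂ = 200/586 = 0.34130.
Standard error under H₀: √(0.306×0.694/586) = 0.01904.
z = (0.34130 − 0.306)/0.01904 = 0.03530/0.01904 = 1.854.
Two-sided p-value ≈ 2·Φ(−1.854) = 0.0637.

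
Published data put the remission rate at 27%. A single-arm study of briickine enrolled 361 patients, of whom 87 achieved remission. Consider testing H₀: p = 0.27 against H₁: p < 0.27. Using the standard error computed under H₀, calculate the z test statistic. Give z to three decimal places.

p̂ = 87/361 = 0.24100.
Standard error under H₀: √(0.27×0.73/361) = 0.02337.
z = (0.24100 − 0.27)/0.02337 = -0.02900/0.02337 = -1.241.

z = -1.241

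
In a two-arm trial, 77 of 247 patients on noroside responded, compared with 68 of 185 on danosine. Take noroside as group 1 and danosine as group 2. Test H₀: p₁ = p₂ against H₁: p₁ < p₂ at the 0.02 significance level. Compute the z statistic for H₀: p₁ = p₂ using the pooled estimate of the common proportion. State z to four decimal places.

p̂₁ = 77/247 = 0.311741, p̂₂ = 68/185 = 0.367568.
Pooled p̂ = (77+68)/(247+185) = 145/432 = 0.335648.
SE = √(0.222988 × 0.00945399) = 0.045914.
z = (0.311741 − 0.367568)/0.045914 = -0.055827/0.045914 = -1.2159.
p-value = P(Z < -1.216) ≈ 0.1120; since p > α = 0.02, fail to reject H₀.

z = -1.2159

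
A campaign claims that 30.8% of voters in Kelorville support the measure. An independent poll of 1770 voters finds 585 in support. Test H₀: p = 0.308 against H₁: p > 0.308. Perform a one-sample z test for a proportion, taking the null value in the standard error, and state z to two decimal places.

z = 2.05

p̂ = 585/1770 ≈ 0.3305.
Under H₀, SE = √(0.308·0.692/1770) = √(0.000120416) = 0.0110.
z = (0.3305 − 0.308)/0.0110 = 0.0225/0.0110 = 2.05.
p-value = P(Z > 2.051) ≈ 0.0201.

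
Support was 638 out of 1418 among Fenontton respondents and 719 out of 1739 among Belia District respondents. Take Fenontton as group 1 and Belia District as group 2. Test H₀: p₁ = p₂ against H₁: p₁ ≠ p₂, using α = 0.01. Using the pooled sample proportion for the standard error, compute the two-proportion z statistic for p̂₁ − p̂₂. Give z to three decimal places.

p̂₁ = 638/1418 ≈ 0.44993, p̂₂ = 719/1739 ≈ 0.41346.
Pooled p̂ = (638+719)/(1418+1739) = 1357/3157 = 0.42984.
SE = √(0.245077 × 0.00128026) = 0.01771.
z = (0.44993 − 0.41346)/0.01771 = 0.03647/0.01771 = 2.059.
Two-sided p-value ≈ 2·Φ(−2.059) = 0.0395; since p > α = 0.01, fail to reject H₀.

z = 2.059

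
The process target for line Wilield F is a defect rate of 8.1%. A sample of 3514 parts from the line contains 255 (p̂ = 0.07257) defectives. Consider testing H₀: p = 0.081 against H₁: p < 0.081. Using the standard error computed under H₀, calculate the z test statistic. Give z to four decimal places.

p̂ = 255/3514 = 0.07256688.
Under H₀, SE = √(0.081·0.919/3514) = √(2.11836e-05) = 0.00460256.
z = (0.07256688 − 0.081)/0.00460256 = -0.00843312/0.00460256 = -1.8323.

z = -1.8323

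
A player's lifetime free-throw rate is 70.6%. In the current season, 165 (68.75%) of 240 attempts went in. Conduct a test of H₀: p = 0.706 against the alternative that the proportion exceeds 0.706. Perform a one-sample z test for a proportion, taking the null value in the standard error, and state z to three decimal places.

z = -0.629

p̂ = 165/240 = 0.68750.
Standard error under H₀: √(0.706×0.294/240) = 0.02941.
z = (0.68750 − 0.706)/0.02941 = -0.01850/0.02941 = -0.629.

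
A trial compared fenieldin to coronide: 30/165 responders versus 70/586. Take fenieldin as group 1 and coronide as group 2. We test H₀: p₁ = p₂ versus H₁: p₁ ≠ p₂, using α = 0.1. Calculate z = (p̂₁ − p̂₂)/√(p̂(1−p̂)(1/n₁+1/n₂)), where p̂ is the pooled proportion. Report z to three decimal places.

z = 2.083

p̂₁ = 30/165 ≈ 0.18182, p̂₂ = 70/586 ≈ 0.11945.
Pooled p̂ = (30+70)/(165+586) = 100/751 = 0.13316.
SE = √(p̂(1−p̂)(1/n₁+1/n₂)) = √(0.13316·0.86684·0.00776709) = √(0.000896519) = 0.02994.
z = (0.18182 − 0.11945)/0.02994 = 0.06237/0.02994 = 2.083.
Two-sided p-value ≈ 2·Φ(−2.083) = 0.0373, so at α = 0.1 we reject H₀.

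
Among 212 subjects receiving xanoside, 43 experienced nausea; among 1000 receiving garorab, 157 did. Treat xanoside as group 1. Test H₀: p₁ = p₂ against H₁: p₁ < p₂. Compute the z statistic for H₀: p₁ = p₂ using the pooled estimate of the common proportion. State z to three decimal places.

z = 1.633

p̂₁ = 43/212 ≈ 0.20283, p̂₂ = 157/1000 ≈ 0.15700.
Pooled p̂ = (43+157)/(212+1000) = 200/1212 = 0.16502.
SE = √(0.137786 × 0.00571698) = 0.02807.
z = (0.20283 − 0.15700)/0.02807 = 0.04583/0.02807 = 1.633.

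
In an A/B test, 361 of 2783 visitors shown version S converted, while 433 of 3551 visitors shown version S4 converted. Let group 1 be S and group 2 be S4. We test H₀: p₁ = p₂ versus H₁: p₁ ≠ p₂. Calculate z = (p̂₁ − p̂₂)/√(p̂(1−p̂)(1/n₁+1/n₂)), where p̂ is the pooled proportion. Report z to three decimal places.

z = 0.928

p̂₁ = 361/2783 = 0.12972, p̂₂ = 433/3551 = 0.12194.
Pooled p̂ = (361+433)/(2783+3551) = 794/6334 = 0.12536.
SE = √(p̂(1−p̂)(1/n₁+1/n₂)) = √(0.12536·0.87464·0.000640935) = √(7.0273e-05) = 0.00838.
z = (0.12972 − 0.12194)/0.00838 = 0.00778/0.00838 = 0.928.
Two-sided p-value ≈ 2·Φ(−0.928) = 0.3534.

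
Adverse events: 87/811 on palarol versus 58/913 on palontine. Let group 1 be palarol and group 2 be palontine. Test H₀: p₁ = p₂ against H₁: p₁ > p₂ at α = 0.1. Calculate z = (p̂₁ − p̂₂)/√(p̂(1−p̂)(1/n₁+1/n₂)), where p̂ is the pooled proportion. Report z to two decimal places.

p̂₁ = 87/811 ≈ 0.1073, p̂₂ = 58/913 ≈ 0.0635.
Pooled p̂ = (87+58)/(811+913) = 145/1724 = 0.0841.
SE = √(0.0770328 × 0.00232834) = 0.0134.
z = (0.1073 − 0.0635)/0.0134 = 0.0438/0.0134 = 3.27.
p-value = P(Z > 3.267) ≈ 0.0005. With α = 0.1, reject H₀.

z = 3.27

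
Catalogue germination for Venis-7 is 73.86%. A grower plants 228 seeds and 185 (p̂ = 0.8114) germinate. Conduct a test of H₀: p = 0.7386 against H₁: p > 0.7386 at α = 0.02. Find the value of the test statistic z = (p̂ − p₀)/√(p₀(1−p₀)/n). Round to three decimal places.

p̂ = 185/228 = 0.81140.
SE = √(p₀(1−p₀)/n) = √(0.19307/228) = 0.02910.
z = (0.81140 − 0.7386)/0.02910 = 0.07280/0.02910 = 2.502.
p-value = P(Z > 2.502) ≈ 0.0062; since p < α = 0.02, reject H₀.

z = 2.502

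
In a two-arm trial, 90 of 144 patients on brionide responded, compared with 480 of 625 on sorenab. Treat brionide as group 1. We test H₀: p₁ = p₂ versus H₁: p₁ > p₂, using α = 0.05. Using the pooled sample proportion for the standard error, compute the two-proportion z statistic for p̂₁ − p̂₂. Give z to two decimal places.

p̂₁ = 90/144 ≈ 0.6250, p̂₂ = 480/625 ≈ 0.7680.
Pooled p̂ = (90+480)/(144+625) = 570/769 = 0.7412.
SE = √(0.191812 × 0.00854444) = 0.0405.
z = (0.6250 − 0.7680)/0.0405 = -0.1430/0.0405 = -3.53.
p-value = P(Z > -3.532) ≈ 0.9998; since p > α = 0.05, fail to reject H₀.

z = -3.53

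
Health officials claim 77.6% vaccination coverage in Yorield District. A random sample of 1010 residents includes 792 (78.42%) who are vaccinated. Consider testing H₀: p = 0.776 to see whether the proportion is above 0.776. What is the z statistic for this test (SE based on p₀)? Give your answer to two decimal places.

p̂ = 792/1010 ≈ 0.78416.
Standard error under H₀: √(0.776×0.224/1010) = 0.01312.
z = (0.78416 − 0.776)/0.01312 = 0.00816/0.01312 = 0.62.

z = 0.62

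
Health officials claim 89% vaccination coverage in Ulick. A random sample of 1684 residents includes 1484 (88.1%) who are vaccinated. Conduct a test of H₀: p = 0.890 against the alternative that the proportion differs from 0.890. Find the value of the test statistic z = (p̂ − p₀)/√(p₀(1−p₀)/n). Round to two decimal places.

z = -1.15

p̂ = 1484/1684 ≈ 0.88124.
Standard error under H₀: √(0.89×0.11/1684) = 0.00762.
z = (0.88124 − 0.89)/0.00762 = -0.00876/0.00762 = -1.15.
Two-sided p-value ≈ 2·Φ(−1.150) = 0.2503.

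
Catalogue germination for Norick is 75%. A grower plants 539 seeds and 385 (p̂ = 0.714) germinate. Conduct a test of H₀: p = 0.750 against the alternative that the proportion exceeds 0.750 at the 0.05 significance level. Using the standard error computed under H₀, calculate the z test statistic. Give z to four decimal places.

p̂ = 385/539 ≈ 0.714286.
SE = √(p₀(1−p₀)/n) = √(0.1875/539) = 0.018651.
z = (0.714286 − 0.75)/0.018651 = -0.035714/0.018651 = -1.9149.
p-value = P(Z > -1.915) ≈ 0.9722. With α = 0.05, fail to reject H₀.

z = -1.9149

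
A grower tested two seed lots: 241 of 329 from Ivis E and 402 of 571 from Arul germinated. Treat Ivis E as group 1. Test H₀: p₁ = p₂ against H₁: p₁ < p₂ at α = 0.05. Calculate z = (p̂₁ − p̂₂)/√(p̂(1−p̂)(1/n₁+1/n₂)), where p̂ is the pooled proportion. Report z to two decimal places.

p̂₁ = 241/329 = 0.7325, p̂₂ = 402/571 = 0.7040.
Pooled p̂ = (241+402)/(329+571) = 643/900 = 0.7144.
SE = √(0.204014 × 0.00479083) = 0.0313.
z = (0.7325 − 0.7040)/0.0313 = 0.0285/0.0313 = 0.91.
p-value = P(Z < 0.911) ≈ 0.8190; since p > α = 0.05, fail to reject H₀.

z = 0.91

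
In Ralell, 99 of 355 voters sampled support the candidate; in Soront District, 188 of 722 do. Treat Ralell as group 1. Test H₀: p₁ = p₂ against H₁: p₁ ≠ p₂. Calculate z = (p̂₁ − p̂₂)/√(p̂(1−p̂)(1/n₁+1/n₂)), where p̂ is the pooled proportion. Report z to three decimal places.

p̂₁ = 99/355 ≈ 0.27887, p̂₂ = 188/722 ≈ 0.26039.
Pooled p̂ = (99+188)/(355+722) = 287/1077 = 0.26648.
SE = √(0.195469 × 0.00420194) = 0.02866.
z = (0.27887 − 0.26039)/0.02866 = 0.01848/0.02866 = 0.645.
Two-sided p-value ≈ 2·Φ(−0.645) = 0.5189.

z = 0.645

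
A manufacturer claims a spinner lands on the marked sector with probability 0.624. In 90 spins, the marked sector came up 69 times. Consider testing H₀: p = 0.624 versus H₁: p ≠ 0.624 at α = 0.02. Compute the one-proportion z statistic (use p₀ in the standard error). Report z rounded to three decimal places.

z = 2.794

p̂ = 69/90 = 0.76667.
Under H₀, SE = √(0.624·0.376/90) = √(0.00260693) = 0.05106.
z = (0.76667 − 0.624)/0.05106 = 0.14267/0.05106 = 2.794.
p-value = 2·P(Z > 2.794) ≈ 0.0052, so at α = 0.02 we reject H₀.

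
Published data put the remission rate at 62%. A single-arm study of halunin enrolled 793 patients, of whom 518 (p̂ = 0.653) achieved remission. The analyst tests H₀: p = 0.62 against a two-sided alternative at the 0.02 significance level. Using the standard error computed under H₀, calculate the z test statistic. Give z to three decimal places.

p̂ = 518/793 = 0.65322.
Standard error under H₀: √(0.62×0.38/793) = 0.01724.
z = (0.65322 − 0.62)/0.01724 = 0.03322/0.01724 = 1.927.
Two-sided p-value ≈ 2·Φ(−1.927) = 0.0540; since p > α = 0.02, fail to reject H₀.

z = 1.927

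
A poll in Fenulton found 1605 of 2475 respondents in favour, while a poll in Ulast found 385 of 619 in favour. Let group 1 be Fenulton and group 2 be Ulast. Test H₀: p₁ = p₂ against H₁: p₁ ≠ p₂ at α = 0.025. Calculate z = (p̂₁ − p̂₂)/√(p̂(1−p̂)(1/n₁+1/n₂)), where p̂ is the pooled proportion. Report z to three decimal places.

p̂₁ = 1605/2475 = 0.648485, p̂₂ = 385/619 = 0.621971.
Pooled p̂ = (1605+385)/(2475+619) = 1990/3094 = 0.643180.
SE = √(0.229499 × 0.00201955) = 0.021529.
z = (0.648485 − 0.621971)/0.021529 = 0.026514/0.021529 = 1.232.
Two-sided p-value ≈ 2·Φ(−1.232) = 0.2181, so at α = 0.025 we fail to reject H₀.

z = 1.232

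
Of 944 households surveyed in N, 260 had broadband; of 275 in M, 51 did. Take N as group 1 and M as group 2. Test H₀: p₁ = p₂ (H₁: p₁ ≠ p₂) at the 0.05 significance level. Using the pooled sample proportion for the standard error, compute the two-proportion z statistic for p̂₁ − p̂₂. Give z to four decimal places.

p̂₁ = 260/944 = 0.275424, p̂₂ = 51/275 = 0.185455.
Pooled p̂ = (260+51)/(944+275) = 311/1219 = 0.255127.
SE = √(0.190037 × 0.00469569) = 0.029872.
z = (0.275424 − 0.185455)/0.029872 = 0.089969/0.029872 = 3.0118.
Two-sided p-value ≈ 2·Φ(−3.012) = 0.0026. With α = 0.05, reject H₀.

z = 3.0118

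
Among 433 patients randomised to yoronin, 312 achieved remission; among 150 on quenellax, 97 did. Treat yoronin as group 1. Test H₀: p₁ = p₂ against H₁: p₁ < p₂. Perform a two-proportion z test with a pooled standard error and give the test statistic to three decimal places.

z = 1.704

p̂₁ = 312/433 ≈ 0.72055, p̂₂ = 97/150 ≈ 0.64667.
Pooled p̂ = (312+97)/(433+150) = 409/583 = 0.70154.
SE = √(0.20938 × 0.00897614) = 0.04335.
z = (0.72055 − 0.64667)/0.04335 = 0.07388/0.04335 = 1.704.
p-value = P(Z < 1.704) ≈ 0.9558.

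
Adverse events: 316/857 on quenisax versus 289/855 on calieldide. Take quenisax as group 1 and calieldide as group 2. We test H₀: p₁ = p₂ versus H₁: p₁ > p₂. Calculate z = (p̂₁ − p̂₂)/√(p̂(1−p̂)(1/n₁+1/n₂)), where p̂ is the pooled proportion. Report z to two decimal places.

z = 1.33

p̂₁ = 316/857 ≈ 0.3687, p̂₂ = 289/855 ≈ 0.3380.
Pooled p̂ = (316+289)/(857+855) = 605/1712 = 0.3534.
SE = √(0.228505 × 0.00233645) = 0.0231.
z = (0.3687 − 0.3380)/0.0231 = 0.0307/0.0231 = 1.33.
p-value = P(Z > 1.329) ≈ 0.0919.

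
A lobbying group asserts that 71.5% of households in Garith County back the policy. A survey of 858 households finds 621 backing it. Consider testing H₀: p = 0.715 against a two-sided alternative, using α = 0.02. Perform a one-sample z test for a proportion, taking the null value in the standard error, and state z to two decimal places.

p̂ = 621/858 = 0.7238.
Standard error under H₀: √(0.715×0.285/858) = 0.0154.
z = (0.7238 − 0.715)/0.0154 = 0.0088/0.0154 = 0.57.
Two-sided p-value ≈ 2·Φ(−0.569) = 0.5690, so at α = 0.02 we fail to reject H₀.

z = 0.57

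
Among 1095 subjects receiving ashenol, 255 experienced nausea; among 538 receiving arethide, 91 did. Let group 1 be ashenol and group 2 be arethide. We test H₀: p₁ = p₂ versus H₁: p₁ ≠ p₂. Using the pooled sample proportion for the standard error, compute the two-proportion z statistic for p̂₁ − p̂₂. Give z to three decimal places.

z = 2.962

p̂₁ = 255/1095 = 0.232877, p̂₂ = 91/538 = 0.169145.
Pooled p̂ = (255+91)/(1095+538) = 346/1633 = 0.211880.
SE = √(0.166987 × 0.00277198) = 0.021515.
z = (0.232877 − 0.169145)/0.021515 = 0.063732/0.021515 = 2.962.
p-value = 2·P(Z > 2.962) ≈ 0.0031.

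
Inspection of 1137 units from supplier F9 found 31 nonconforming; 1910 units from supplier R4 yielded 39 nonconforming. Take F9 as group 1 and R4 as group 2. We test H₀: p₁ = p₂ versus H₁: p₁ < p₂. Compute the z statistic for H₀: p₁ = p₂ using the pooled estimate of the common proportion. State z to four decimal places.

p̂₁ = 31/1137 ≈ 0.027265, p̂₂ = 39/1910 ≈ 0.020419.
Pooled p̂ = (31+39)/(1137+1910) = 70/3047 = 0.022973.
SE = √(0.0224456 × 0.00140307) = 0.005612.
z = (0.027265 − 0.020419)/0.005612 = 0.006846/0.005612 = 1.2199.
p-value = P(Z < 1.220) ≈ 0.8887.

z = 1.2199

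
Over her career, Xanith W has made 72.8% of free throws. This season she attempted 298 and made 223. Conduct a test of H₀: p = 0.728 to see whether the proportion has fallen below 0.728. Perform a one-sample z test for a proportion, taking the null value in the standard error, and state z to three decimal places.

p̂ = 223/298 = 0.74832.
Standard error under H₀: √(0.728×0.272/298) = 0.02578.
z = (0.74832 − 0.728)/0.02578 = 0.02032/0.02578 = 0.788.

z = 0.788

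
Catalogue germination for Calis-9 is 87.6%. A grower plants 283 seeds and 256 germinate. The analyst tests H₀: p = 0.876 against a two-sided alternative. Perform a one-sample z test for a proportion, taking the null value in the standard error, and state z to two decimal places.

z = 1.46

p̂ = 256/283 ≈ 0.9046.
Under H₀, SE = √(0.876·0.124/283) = √(0.00038383) = 0.0196.
z = (0.9046 − 0.876)/0.0196 = 0.0286/0.0196 = 1.46.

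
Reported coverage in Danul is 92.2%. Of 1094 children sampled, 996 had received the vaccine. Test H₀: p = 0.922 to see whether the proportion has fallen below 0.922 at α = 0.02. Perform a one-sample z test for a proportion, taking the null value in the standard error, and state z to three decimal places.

p̂ = 996/1094 ≈ 0.91042.
SE = √(p₀(1−p₀)/n) = √(0.071916/1094) = 0.00811.
z = (0.91042 − 0.922)/0.00811 = -0.01158/0.00811 = -1.428.
p-value = P(Z < -1.428) ≈ 0.0766; since p > α = 0.02, fail to reject H₀.

z = -1.428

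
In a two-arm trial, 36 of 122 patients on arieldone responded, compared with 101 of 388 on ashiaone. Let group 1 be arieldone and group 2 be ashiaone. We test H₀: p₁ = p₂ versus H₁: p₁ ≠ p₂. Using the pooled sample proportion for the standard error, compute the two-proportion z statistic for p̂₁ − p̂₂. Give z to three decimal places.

z = 0.756

p̂₁ = 36/122 = 0.29508, p̂₂ = 101/388 = 0.26031.
Pooled p̂ = (36+101)/(122+388) = 137/510 = 0.26863.
SE = √(p̂(1−p̂)(1/n₁+1/n₂)) = √(0.26863·0.73137·0.010774) = √(0.00211674) = 0.04601.
z = (0.29508 − 0.26031)/0.04601 = 0.03477/0.04601 = 0.756.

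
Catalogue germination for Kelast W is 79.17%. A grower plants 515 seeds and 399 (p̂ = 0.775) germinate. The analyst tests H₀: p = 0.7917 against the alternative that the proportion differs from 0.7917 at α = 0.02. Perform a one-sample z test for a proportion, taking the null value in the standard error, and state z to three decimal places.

p̂ = 399/515 = 0.77476.
SE = √(p₀(1−p₀)/n) = √(0.16491/515) = 0.01789.
z = (0.77476 − 0.7917)/0.01789 = -0.01694/0.01789 = -0.947.
p-value = 2·P(Z > 0.947) ≈ 0.3437; since p > α = 0.02, fail to reject H₀.

z = -0.947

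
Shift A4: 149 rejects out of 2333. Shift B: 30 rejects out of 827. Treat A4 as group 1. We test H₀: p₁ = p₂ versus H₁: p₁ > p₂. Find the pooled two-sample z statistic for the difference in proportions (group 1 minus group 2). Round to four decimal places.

z = 2.9492

p̂₁ = 149/2333 ≈ 0.063866, p̂₂ = 30/827 ≈ 0.036276.
Pooled p̂ = (149+30)/(2333+827) = 179/3160 = 0.056646.
SE = √(p̂(1−p̂)(1/n₁+1/n₂)) = √(0.056646·0.943354·0.00163782) = √(8.75201e-05) = 0.009355.
z = (0.063866 − 0.036276)/0.009355 = 0.027590/0.009355 = 2.9492.
p-value = P(Z > 2.949) ≈ 0.0016.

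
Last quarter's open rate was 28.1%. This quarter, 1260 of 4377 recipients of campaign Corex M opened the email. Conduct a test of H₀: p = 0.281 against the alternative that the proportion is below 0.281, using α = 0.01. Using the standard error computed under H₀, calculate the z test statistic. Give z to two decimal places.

p̂ = 1260/4377 ≈ 0.2879.
Standard error under H₀: √(0.281×0.719/4377) = 0.0068.
z = (0.2879 − 0.281)/0.0068 = 0.0069/0.0068 = 1.01.
p-value = P(Z < 1.011) ≈ 0.8440. With α = 0.01, fail to reject H₀.

z = 1.01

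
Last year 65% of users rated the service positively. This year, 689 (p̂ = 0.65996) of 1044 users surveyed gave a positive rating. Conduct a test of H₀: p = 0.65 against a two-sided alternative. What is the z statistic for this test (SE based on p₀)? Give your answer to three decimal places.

p̂ = 689/1044 = 0.65996.
Standard error under H₀: √(0.65×0.35/1044) = 0.01476.
z = (0.65996 − 0.65)/0.01476 = 0.00996/0.01476 = 0.675.

z = 0.675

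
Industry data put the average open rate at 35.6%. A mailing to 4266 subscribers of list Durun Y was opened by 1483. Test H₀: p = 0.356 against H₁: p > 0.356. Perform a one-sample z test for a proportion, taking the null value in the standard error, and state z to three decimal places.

z = -1.141

p̂ = 1483/4266 = 0.347632.
Standard error under H₀: √(0.356×0.644/4266) = 0.007331.
z = (0.347632 − 0.356)/0.007331 = -0.008368/0.007331 = -1.141.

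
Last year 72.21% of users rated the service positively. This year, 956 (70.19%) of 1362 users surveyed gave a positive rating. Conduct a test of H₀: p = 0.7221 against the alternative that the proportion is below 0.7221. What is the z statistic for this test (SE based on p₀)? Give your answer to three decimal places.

p̂ = 956/1362 ≈ 0.70191.
Under H₀, SE = √(0.7221·0.2779/1362) = √(0.000147336) = 0.01214.
z = (0.70191 − 0.7221)/0.01214 = -0.02019/0.01214 = -1.663.

z = -1.663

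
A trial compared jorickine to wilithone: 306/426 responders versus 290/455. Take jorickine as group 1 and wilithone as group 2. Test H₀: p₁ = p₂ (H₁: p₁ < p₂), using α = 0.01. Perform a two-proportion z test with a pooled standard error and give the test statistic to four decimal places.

p̂₁ = 306/426 = 0.718310, p̂₂ = 290/455 = 0.637363.
Pooled p̂ = (306+290)/(426+455) = 596/881 = 0.676504.
SE = √(p̂(1−p̂)(1/n₁+1/n₂)) = √(0.676504·0.323496·0.00454522) = √(0.000994705) = 0.031539.
z = (0.718310 − 0.637363)/0.031539 = 0.080947/0.031539 = 2.5666.
p-value = P(Z < 2.567) ≈ 0.9949. With α = 0.01, fail to reject H₀.

z = 2.5666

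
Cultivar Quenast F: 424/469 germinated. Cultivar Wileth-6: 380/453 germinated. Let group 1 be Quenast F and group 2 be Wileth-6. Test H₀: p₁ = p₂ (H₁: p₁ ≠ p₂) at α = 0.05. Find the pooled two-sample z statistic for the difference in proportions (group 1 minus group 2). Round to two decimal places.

p̂₁ = 424/469 = 0.9041, p̂₂ = 380/453 = 0.8389.
Pooled p̂ = (424+380)/(469+453) = 804/922 = 0.8720.
SE = √(0.111603 × 0.0043397) = 0.0220.
z = (0.9041 − 0.8389)/0.0220 = 0.0652/0.0220 = 2.96.
p-value = 2·P(Z > 2.963) ≈ 0.0031. With α = 0.05, reject H₀.

z = 2.96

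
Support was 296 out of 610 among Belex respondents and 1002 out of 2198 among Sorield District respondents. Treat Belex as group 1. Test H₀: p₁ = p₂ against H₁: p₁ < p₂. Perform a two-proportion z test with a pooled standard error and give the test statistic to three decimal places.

z = 1.288

p̂₁ = 296/610 ≈ 0.485246, p̂₂ = 1002/2198 ≈ 0.455869.
Pooled p̂ = (296+1002)/(610+2198) = 1298/2808 = 0.462251.
SE = √(0.248575 × 0.0020943) = 0.022816.
z = (0.485246 − 0.455869)/0.022816 = 0.029377/0.022816 = 1.288.
p-value = P(Z < 1.288) ≈ 0.9010.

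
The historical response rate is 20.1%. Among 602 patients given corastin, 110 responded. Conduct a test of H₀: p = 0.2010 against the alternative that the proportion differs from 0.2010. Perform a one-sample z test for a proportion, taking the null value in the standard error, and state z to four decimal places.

z = -1.1189

p̂ = 110/602 = 0.1827243.
Under H₀, SE = √(0.201·0.799/602) = √(0.000266776) = 0.0163333.
z = (0.1827243 − 0.201)/0.0163333 = -0.0182757/0.0163333 = -1.1189.
Two-sided p-value ≈ 2·Φ(−1.119) = 0.2632.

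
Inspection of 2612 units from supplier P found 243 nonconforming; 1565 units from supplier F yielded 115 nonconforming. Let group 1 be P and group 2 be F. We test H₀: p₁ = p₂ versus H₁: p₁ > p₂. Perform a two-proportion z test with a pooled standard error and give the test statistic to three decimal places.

p̂₁ = 243/2612 = 0.093032, p̂₂ = 115/1565 = 0.073482.
Pooled p̂ = (243+115)/(2612+1565) = 358/4177 = 0.085707.
SE = √(p̂(1−p̂)(1/n₁+1/n₂)) = √(0.085707·0.914293·0.00102183) = √(8.0072e-05) = 0.008948.
z = (0.093032 − 0.073482)/0.008948 = 0.019550/0.008948 = 2.185.
p-value = P(Z > 2.185) ≈ 0.0145.

z = 2.185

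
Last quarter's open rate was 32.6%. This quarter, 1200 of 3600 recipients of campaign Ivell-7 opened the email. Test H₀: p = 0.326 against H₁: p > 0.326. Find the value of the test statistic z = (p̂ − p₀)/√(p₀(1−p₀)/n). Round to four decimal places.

p̂ = 1200/3600 ≈ 0.333333.
SE = √(p₀(1−p₀)/n) = √(0.21972/3600) = 0.007812.
z = (0.333333 − 0.326)/0.007812 = 0.007333/0.007812 = 0.9387.

z = 0.9387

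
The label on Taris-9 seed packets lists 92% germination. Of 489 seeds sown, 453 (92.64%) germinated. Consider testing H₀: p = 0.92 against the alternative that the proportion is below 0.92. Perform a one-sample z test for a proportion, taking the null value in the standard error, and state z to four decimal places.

z = 0.5201

p̂ = 453/489 = 0.926380.
Under H₀, SE = √(0.92·0.08/489) = √(0.000150511) = 0.012268.
z = (0.926380 − 0.92)/0.012268 = 0.006380/0.012268 = 0.5201.
p-value = P(Z < 0.520) ≈ 0.6985.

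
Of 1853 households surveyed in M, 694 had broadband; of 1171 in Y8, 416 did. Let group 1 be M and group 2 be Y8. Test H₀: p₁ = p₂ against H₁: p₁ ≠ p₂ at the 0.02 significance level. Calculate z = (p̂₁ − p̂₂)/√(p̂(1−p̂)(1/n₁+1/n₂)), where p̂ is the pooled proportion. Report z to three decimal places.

p̂₁ = 694/1853 = 0.374528, p̂₂ = 416/1171 = 0.355252.
Pooled p̂ = (694+416)/(1853+1171) = 1110/3024 = 0.367063.
SE = √(0.232328 × 0.00139364) = 0.017994.
z = (0.374528 − 0.355252)/0.017994 = 0.019276/0.017994 = 1.071.
Two-sided p-value ≈ 2·Φ(−1.071) = 0.2841; since p > α = 0.02, fail to reject H₀.

z = 1.071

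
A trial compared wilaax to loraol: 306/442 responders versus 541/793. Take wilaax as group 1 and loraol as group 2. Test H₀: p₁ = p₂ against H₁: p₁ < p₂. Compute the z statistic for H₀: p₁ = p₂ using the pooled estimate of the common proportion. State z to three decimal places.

p̂₁ = 306/442 ≈ 0.69231, p̂₂ = 541/793 ≈ 0.68222.
Pooled p̂ = (306+541)/(442+793) = 847/1235 = 0.68583.
SE = √(p̂(1−p̂)(1/n₁+1/n₂)) = √(0.68583·0.31417·0.00352348) = √(0.000759194) = 0.02755.
z = (0.69231 − 0.68222)/0.02755 = 0.01009/0.02755 = 0.366.

z = 0.366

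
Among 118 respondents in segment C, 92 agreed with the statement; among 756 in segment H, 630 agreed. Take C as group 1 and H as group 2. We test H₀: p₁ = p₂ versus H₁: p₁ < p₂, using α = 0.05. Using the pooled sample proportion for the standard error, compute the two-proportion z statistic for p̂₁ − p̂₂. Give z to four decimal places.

z = -1.4306

p̂₁ = 92/118 = 0.779661, p̂₂ = 630/756 = 0.833333.
Pooled p̂ = (92+630)/(118+756) = 722/874 = 0.826087.
SE = √(0.143667 × 0.00979733) = 0.037517.
z = (0.779661 − 0.833333)/0.037517 = -0.053672/0.037517 = -1.4306.
p-value = P(Z < -1.431) ≈ 0.0763; since p > α = 0.05, fail to reject H₀.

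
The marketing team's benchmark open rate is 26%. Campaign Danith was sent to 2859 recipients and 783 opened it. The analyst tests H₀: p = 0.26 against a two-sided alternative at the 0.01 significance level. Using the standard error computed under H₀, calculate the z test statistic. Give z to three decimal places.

z = 1.691

p̂ = 783/2859 ≈ 0.27387.
Standard error under H₀: √(0.26×0.74/2859) = 0.00820.
z = (0.27387 − 0.26)/0.00820 = 0.01387/0.00820 = 1.691.
p-value = 2·P(Z > 1.691) ≈ 0.0908, so at α = 0.01 we fail to reject H₀.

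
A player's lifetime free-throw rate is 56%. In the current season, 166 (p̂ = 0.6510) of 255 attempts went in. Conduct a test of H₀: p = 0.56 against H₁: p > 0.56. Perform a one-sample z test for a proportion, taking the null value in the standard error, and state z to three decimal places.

z = 2.927

p̂ = 166/255 ≈ 0.65098.
SE = √(p₀(1−p₀)/n) = √(0.2464/255) = 0.03108.
z = (0.65098 − 0.56)/0.03108 = 0.09098/0.03108 = 2.927.
p-value = P(Z > 2.927) ≈ 0.0017.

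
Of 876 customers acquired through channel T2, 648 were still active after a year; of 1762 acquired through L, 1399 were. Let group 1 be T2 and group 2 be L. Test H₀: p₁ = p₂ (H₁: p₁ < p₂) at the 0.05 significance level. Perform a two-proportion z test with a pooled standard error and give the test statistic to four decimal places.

p̂₁ = 648/876 = 0.739726, p̂₂ = 1399/1762 = 0.793984.
Pooled p̂ = (648+1399)/(876+1762) = 2047/2638 = 0.775967.
SE = √(0.173842 × 0.00170909) = 0.017237.
z = (0.739726 − 0.793984)/0.017237 = -0.054258/0.017237 = -3.1478.
p-value = P(Z < -3.148) ≈ 0.0008, so at α = 0.05 we reject H₀.

z = -3.1478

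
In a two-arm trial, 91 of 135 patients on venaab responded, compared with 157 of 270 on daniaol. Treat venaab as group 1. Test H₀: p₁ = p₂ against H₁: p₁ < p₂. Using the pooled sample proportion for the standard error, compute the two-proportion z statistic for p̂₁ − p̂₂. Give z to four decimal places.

z = 1.8029

p̂₁ = 91/135 = 0.674074, p̂₂ = 157/270 = 0.581481.
Pooled p̂ = (91+157)/(135+270) = 248/405 = 0.612346.
SE = √(p̂(1−p̂)(1/n₁+1/n₂)) = √(0.612346·0.387654·0.0111111) = √(0.00263754) = 0.051357.
z = (0.674074 − 0.581481)/0.051357 = 0.092593/0.051357 = 1.8029.
p-value = P(Z < 1.803) ≈ 0.9643.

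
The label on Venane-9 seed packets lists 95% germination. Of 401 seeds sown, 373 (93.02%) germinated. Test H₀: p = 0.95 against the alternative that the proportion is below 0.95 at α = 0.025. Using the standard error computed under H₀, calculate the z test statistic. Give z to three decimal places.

p̂ = 373/401 = 0.9301746.
Under H₀, SE = √(0.95·0.05/401) = √(0.000118454) = 0.0108837.
z = (0.9301746 − 0.95)/0.0108837 = -0.0198254/0.0108837 = -1.822.
p-value = P(Z < -1.822) ≈ 0.0343. With α = 0.025, fail to reject H₀.

z = -1.822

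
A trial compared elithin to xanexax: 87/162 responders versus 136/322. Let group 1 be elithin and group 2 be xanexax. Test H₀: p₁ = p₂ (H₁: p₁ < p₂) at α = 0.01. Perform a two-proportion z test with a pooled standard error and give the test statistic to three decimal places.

p̂₁ = 87/162 = 0.537037, p̂₂ = 136/322 = 0.422360.
Pooled p̂ = (87+136)/(162+322) = 223/484 = 0.460744.
SE = √(p̂(1−p̂)(1/n₁+1/n₂)) = √(0.460744·0.539256·0.00927843) = √(0.00230531) = 0.048014.
z = (0.537037 − 0.422360)/0.048014 = 0.114677/0.048014 = 2.388.
p-value = P(Z < 2.388) ≈ 0.9915. With α = 0.01, fail to reject H₀.

z = 2.388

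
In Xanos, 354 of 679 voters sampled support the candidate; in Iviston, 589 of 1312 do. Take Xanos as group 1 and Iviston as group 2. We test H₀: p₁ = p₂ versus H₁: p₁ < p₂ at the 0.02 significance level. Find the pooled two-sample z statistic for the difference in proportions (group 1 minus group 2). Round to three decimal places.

z = 3.068

p̂₁ = 354/679 ≈ 0.521355, p̂₂ = 589/1312 ≈ 0.448933.
Pooled p̂ = (354+589)/(679+1312) = 943/1991 = 0.473631.
SE = √(0.249305 × 0.00223495) = 0.023605.
z = (0.521355 − 0.448933)/0.023605 = 0.072422/0.023605 = 3.068.
p-value = P(Z < 3.068) ≈ 0.9989; since p > α = 0.02, fail to reject H₀.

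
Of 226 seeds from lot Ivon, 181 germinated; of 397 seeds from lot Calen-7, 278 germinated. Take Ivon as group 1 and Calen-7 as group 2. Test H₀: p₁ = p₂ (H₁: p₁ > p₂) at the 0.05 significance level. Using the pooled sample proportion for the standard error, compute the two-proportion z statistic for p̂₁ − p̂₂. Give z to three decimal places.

z = 2.742

p̂₁ = 181/226 ≈ 0.80088, p̂₂ = 278/397 ≈ 0.70025.
Pooled p̂ = (181+278)/(226+397) = 459/623 = 0.73676.
SE = √(0.193946 × 0.00694367) = 0.03670.
z = (0.80088 − 0.70025)/0.03670 = 0.10063/0.03670 = 2.742.
p-value = P(Z > 2.742) ≈ 0.0031, so at α = 0.05 we reject H₀.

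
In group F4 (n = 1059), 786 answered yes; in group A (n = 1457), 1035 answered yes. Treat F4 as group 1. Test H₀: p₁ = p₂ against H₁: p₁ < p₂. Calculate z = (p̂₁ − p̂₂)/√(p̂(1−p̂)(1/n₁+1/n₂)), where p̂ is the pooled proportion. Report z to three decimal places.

p̂₁ = 786/1059 ≈ 0.74221, p̂₂ = 1035/1457 ≈ 0.71036.
Pooled p̂ = (786+1035)/(1059+1457) = 1821/2516 = 0.72377.
SE = √(0.199928 × 0.00163063) = 0.01806.
z = (0.74221 − 0.71036)/0.01806 = 0.03185/0.01806 = 1.764.
p-value = P(Z < 1.764) ≈ 0.9611.

z = 1.764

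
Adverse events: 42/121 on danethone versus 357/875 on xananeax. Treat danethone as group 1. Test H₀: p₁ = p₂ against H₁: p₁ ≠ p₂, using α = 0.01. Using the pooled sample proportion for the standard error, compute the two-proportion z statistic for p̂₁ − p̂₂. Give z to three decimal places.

z = -1.281

p̂₁ = 42/121 ≈ 0.34711, p̂₂ = 357/875 ≈ 0.40800.
Pooled p̂ = (42+357)/(121+875) = 399/996 = 0.40060.
SE = √(p̂(1−p̂)(1/n₁+1/n₂)) = √(0.40060·0.59940·0.00940732) = √(0.00225889) = 0.04753.
z = (0.34711 − 0.40800)/0.04753 = -0.06089/0.04753 = -1.281.
p-value = 2·P(Z > 1.281) ≈ 0.2001. With α = 0.01, fail to reject H₀.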